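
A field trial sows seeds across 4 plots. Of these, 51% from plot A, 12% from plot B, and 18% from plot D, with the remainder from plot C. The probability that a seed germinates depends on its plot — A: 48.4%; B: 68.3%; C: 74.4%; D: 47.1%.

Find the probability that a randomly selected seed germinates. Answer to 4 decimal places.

P(G) ≈ 0.5549

P(C) = 1 − (0.51 + 0.12 + 0.18) = 0.19.
P(G) = P(G|A)·P(A) + P(G|B)·P(B) + P(G|C)·P(C) + P(G|D)·P(D)
      = 0.484·0.51 + 0.683·0.12 + 0.744·0.19 + 0.471·0.18
      = 0.24684 + 0.08196 + 0.14136 + 0.08478 = 0.55494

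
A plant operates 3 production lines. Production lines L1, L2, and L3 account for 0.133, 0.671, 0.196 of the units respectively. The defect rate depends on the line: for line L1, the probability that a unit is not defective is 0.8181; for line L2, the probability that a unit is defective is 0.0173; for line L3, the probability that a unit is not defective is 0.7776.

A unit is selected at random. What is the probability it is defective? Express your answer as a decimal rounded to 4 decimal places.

0.0794

P(D|L1) = 1 − 0.8181 = 0.1819.
P(D|L3) = 1 − 0.7776 = 0.2224.
P(D) = P(D|L1)·P(L1) + P(D|L2)·P(L2) + P(D|L3)·P(L3)
      = 0.1819·0.133 + 0.0173·0.671 + 0.2224·0.196
      = 0.0241927 + 0.0116083 + 0.0435904 = 0.0793914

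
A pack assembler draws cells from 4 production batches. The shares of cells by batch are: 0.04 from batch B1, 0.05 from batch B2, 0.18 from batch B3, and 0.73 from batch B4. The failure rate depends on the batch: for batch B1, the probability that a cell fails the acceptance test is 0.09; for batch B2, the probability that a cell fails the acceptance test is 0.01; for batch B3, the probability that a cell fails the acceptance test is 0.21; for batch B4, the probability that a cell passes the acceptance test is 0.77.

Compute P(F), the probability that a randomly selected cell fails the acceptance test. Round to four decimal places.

P(F) ≈ 0.2098

P(F|B4) = 1 − 0.77 = 0.23.
P(F) = P(F|B1)·P(B1) + P(F|B2)·P(B2) + P(F|B3)·P(B3) + P(F|B4)·P(B4)
      = 0.09·0.04 + 0.01·0.05 + 0.21·0.18 + 0.23·0.73
      = 0.0036 + 0.0005 + 0.0378 + 0.1679 = 0.2098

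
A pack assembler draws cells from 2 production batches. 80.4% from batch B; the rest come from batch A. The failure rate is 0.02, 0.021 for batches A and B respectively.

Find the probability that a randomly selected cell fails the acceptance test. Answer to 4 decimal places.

P(A) = 1 − (0.804) = 0.196.
P(F) = P(F|A)·P(A) + P(F|B)·P(B)
      = 0.02·0.196 + 0.021·0.804
      = 0.00392 + 0.016884 = 0.020804

0.0208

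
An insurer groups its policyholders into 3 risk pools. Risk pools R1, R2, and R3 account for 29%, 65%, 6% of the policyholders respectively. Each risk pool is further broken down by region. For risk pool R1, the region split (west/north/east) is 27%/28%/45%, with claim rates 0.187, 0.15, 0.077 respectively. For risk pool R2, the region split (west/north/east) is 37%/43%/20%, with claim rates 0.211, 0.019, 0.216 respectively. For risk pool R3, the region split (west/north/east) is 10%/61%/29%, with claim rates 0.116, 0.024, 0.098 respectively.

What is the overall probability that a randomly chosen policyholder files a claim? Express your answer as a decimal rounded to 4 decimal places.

P(C|R1) = 0.27·0.187 + 0.28·0.15 + 0.45·0.077 = 0.05049 + 0.042 + 0.03465 = 0.12714
P(C|R2) = 0.37·0.211 + 0.43·0.019 + 0.2·0.216 = 0.07807 + 0.00817 + 0.0432 = 0.12944
P(C|R3) = 0.1·0.116 + 0.61·0.024 + 0.29·0.098 = 0.0116 + 0.01464 + 0.02842 = 0.05466
By total probability over the outer partition,
P(C) = 0.29·0.12714 + 0.65·0.12944 + 0.06·0.05466
      = 0.0368706 + 0.084136 + 0.0032796 = 0.1242862

0.1243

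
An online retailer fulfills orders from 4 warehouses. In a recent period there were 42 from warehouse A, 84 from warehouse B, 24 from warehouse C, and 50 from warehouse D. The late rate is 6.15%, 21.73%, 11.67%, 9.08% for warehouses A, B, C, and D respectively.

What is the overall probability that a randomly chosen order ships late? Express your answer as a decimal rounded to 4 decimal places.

P(L) ≈ 0.1409

Total: 42 + 84 + 24 + 50 = 200.
P(A) = 42/200 = 0.21. P(B) = 84/200 = 0.42. P(C) = 24/200 = 0.12. P(D) = 50/200 = 0.25.
P(L) = P(L|A)·P(A) + P(L|B)·P(B) + P(L|C)·P(C) + P(L|D)·P(D)
      = 0.0615·0.21 + 0.2173·0.42 + 0.1167·0.12 + 0.0908·0.25
      = 0.012915 + 0.091266 + 0.014004 + 0.0227 = 0.140885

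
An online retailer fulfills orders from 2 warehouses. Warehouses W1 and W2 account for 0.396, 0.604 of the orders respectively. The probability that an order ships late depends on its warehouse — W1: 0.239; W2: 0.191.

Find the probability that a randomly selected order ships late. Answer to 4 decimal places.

P(L) = P(L|W1)·P(W1) + P(L|W2)·P(W2)
      = 0.239·0.396 + 0.191·0.604
      = 0.094644 + 0.115364 = 0.210008

P(L) ≈ 0.2100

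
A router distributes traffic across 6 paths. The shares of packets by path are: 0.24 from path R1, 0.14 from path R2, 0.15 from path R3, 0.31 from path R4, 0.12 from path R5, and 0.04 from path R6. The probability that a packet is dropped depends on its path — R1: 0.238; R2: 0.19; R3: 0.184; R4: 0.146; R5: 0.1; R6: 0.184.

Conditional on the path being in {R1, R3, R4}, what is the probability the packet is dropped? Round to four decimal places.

Let S = {R1, R3, R4}.
P(S) = 0.24 + 0.15 + 0.31 = 0.7.
P(L ∩ S) = 0.238·0.24 + 0.184·0.15 + 0.146·0.31 = 0.05712 + 0.0276 + 0.04526 = 0.12998.
P(L | S) = 0.12998 / 0.7 = 0.185686…

0.1857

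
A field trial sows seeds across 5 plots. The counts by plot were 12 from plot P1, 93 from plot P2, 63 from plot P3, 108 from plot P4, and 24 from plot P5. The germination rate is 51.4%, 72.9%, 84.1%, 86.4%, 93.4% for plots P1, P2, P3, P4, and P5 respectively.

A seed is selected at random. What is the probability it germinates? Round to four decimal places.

P(G) ≈ 0.8089

Total: 12 + 93 + 63 + 108 + 24 = 300.
P(P1) = 12/300 = 0.04. P(P2) = 93/300 = 0.31. P(P3) = 63/300 = 0.21. P(P4) = 108/300 = 0.36. P(P5) = 24/300 = 0.08.
Using total probability over the partition,
P(G) = P(G|P1)·P(P1) + P(G|P2)·P(P2) + P(G|P3)·P(P3) + P(G|P4)·P(P4) + P(G|P5)·P(P5)
      = 0.514·0.04 + 0.729·0.31 + 0.841·0.21 + 0.864·0.36 + 0.934·0.08
      = 0.02056 + 0.22599 + 0.17661 + 0.31104 + 0.07472 = 0.80892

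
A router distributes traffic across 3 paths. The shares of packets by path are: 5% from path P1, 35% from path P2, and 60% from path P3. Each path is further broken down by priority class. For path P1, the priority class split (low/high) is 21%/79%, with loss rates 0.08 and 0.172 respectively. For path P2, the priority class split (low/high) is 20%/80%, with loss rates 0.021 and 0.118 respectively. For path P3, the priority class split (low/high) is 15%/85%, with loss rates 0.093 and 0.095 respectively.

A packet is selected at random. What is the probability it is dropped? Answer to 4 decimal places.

P(L) ≈ 0.0990

P(L|P1) = 0.21·0.08 + 0.79·0.172 = 0.0168 + 0.13588 = 0.15268
P(L|P2) = 0.2·0.021 + 0.8·0.118 = 0.0042 + 0.0944 = 0.0986
P(L|P3) = 0.15·0.093 + 0.85·0.095 = 0.01395 + 0.08075 = 0.0947
By total probability over the outer partition,
P(L) = 0.05·0.15268 + 0.35·0.0986 + 0.6·0.0947
      = 0.007634 + 0.03451 + 0.05682 = 0.098964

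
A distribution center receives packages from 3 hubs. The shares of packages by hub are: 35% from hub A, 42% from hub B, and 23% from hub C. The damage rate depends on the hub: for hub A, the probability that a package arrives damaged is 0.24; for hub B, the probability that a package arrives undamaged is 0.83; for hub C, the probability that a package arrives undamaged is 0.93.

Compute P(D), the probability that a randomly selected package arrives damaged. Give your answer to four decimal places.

P(D) ≈ 0.1715

P(D|B) = 1 − 0.83 = 0.17.
P(D|C) = 1 − 0.93 = 0.07.
Summing over the partition,
P(D) = P(D|A)·P(A) + P(D|B)·P(B) + P(D|C)·P(C)
      = 0.24·0.35 + 0.17·0.42 + 0.07·0.23
      = 0.084 + 0.0714 + 0.0161 = 0.1715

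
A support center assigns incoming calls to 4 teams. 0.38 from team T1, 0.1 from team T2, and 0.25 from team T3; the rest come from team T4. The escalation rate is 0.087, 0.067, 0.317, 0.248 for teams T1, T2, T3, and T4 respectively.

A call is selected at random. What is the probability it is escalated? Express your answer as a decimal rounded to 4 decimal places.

P(T4) = 1 − (0.38 + 0.1 + 0.25) = 0.27.
Summing over the partition,
P(E) = P(E|T1)·P(T1) + P(E|T2)·P(T2) + P(E|T3)·P(T3) + P(E|T4)·P(T4)
      = 0.087·0.38 + 0.067·0.1 + 0.317·0.25 + 0.248·0.27
      = 0.03306 + 0.0067 + 0.07925 + 0.06696 = 0.18597

0.1860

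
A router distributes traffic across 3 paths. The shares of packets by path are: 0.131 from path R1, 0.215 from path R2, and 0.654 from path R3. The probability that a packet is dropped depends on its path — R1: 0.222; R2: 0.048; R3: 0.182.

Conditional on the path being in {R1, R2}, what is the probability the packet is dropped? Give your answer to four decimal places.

Let S = {R1, R2}.
P(S) = 0.131 + 0.215 = 0.346.
P(L ∩ S) = 0.222·0.131 + 0.048·0.215 = 0.029082 + 0.01032 = 0.039402.
P(L | S) = 0.039402 / 0.346 = 0.113879…

P(L|S) ≈ 0.1139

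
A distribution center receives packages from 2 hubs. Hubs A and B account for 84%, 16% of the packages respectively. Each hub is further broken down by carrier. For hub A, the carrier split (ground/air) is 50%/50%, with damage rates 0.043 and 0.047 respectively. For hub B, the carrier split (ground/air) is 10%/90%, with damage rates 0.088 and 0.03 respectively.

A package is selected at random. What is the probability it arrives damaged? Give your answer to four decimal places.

P(D) ≈ 0.0435

P(D|A) = 0.5·0.043 + 0.5·0.047 = 0.0215 + 0.0235 = 0.045
P(D|B) = 0.1·0.088 + 0.9·0.03 = 0.0088 + 0.027 = 0.0358
Then overall,
P(D) = 0.84·0.045 + 0.16·0.0358
      = 0.0378 + 0.005728 = 0.043528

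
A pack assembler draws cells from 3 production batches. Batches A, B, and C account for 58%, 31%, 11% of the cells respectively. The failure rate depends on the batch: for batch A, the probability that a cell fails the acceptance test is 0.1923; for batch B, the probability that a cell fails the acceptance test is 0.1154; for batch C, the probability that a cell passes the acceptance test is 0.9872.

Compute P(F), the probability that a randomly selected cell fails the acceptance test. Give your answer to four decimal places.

P(F|C) = 1 − 0.9872 = 0.0128.
P(F) = P(F|A)·P(A) + P(F|B)·P(B) + P(F|C)·P(C)
      = 0.1923·0.58 + 0.1154·0.31 + 0.0128·0.11
      = 0.111534 + 0.035774 + 0.001408 = 0.148716

0.1487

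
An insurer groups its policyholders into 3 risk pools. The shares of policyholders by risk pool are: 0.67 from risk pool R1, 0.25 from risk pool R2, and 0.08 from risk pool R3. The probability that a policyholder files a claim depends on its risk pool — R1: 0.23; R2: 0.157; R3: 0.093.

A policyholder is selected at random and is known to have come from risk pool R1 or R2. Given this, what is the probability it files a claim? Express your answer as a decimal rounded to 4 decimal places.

Let S = {R1, R2}.
P(S) = 0.67 + 0.25 = 0.92.
P(C ∩ S) = 0.23·0.67 + 0.157·0.25 = 0.1541 + 0.03925 = 0.19335.
P(C | S) = 0.19335 / 0.92 = 0.210163…

P(C|S) ≈ 0.2102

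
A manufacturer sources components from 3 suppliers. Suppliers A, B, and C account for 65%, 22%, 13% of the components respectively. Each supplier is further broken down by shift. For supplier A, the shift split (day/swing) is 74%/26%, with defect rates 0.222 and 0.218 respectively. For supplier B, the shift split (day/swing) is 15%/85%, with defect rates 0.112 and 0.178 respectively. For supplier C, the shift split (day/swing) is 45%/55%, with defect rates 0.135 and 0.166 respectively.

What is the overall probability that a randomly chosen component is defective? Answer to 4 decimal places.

P(D|A) = 0.74·0.222 + 0.26·0.218 = 0.16428 + 0.05668 = 0.22096
P(D|B) = 0.15·0.112 + 0.85·0.178 = 0.0168 + 0.1513 = 0.1681
P(D|C) = 0.45·0.135 + 0.55·0.166 = 0.06075 + 0.0913 = 0.15205
By total probability over the outer partition,
P(D) = 0.65·0.22096 + 0.22·0.1681 + 0.13·0.15205
      = 0.143624 + 0.036982 + 0.0197665 = 0.2003725

0.2004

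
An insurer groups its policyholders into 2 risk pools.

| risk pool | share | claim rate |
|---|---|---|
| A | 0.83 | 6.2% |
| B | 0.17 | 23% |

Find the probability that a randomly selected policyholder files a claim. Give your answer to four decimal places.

P(C) = P(C|A)·P(A) + P(C|B)·P(B)
      = 0.062·0.83 + 0.23·0.17
      = 0.05146 + 0.0391 = 0.09056

0.0906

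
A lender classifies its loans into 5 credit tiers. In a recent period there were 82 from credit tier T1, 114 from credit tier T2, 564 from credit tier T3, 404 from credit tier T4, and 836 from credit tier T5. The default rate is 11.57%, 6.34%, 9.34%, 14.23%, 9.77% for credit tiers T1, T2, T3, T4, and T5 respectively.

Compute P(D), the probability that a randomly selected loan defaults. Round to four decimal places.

Total: 82 + 114 + 564 + 404 + 836 = 2000.
P(T1) = 82/2000 = 0.041. P(T2) = 114/2000 = 0.057. P(T3) = 564/2000 = 0.282. P(T4) = 404/2000 = 0.202. P(T5) = 836/2000 = 0.418.
Using total probability over the partition,
P(D) = P(D|T1)·P(T1) + P(D|T2)·P(T2) + P(D|T3)·P(T3) + P(D|T4)·P(T4) + P(D|T5)·P(T5)
      = 0.1157·0.041 + 0.0634·0.057 + 0.0934·0.282 + 0.1423·0.202 + 0.0977·0.418
      = 0.0047437 + 0.0036138 + 0.0263388 + 0.0287446 + 0.0408386 = 0.1042795

P(D) ≈ 0.1043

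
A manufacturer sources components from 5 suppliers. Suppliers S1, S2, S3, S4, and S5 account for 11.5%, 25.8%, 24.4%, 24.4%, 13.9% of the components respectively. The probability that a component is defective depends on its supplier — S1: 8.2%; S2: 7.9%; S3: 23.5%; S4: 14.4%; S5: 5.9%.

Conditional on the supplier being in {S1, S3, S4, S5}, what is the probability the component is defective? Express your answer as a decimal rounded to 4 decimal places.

P(D|S) ≈ 0.1484

Let S = {S1, S3, S4, S5}.
P(S) = 0.115 + 0.244 + 0.244 + 0.139 = 0.742.
P(D ∩ S) = 0.082·0.115 + 0.235·0.244 + 0.144·0.244 + 0.059·0.139 = 0.00943 + 0.05734 + 0.035136 + 0.008201 = 0.110107.
P(D | S) = 0.110107 / 0.742 = 0.148392…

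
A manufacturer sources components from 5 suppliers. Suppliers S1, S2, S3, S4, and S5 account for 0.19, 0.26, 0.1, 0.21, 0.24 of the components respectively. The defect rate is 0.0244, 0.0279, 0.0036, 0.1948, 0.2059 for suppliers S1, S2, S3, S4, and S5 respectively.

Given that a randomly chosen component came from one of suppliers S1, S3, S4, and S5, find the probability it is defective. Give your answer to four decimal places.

Let S = {S1, S3, S4, S5}.
P(S) = 0.19 + 0.1 + 0.21 + 0.24 = 0.74.
P(D ∩ S) = 0.0244·0.19 + 0.0036·0.1 + 0.1948·0.21 + 0.2059·0.24 = 0.004636 + 0.00036 + 0.040908 + 0.049416 = 0.09532.
P(D | S) = 0.09532 / 0.74 = 0.128811…

0.1288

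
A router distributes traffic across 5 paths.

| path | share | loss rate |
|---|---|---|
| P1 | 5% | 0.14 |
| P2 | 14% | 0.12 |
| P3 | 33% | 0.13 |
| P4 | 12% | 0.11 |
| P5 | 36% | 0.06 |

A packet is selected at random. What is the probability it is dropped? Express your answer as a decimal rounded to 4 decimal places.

P(L) ≈ 0.1015

P(L) = P(L|P1)·P(P1) + P(L|P2)·P(P2) + P(L|P3)·P(P3) + P(L|P4)·P(P4) + P(L|P5)·P(P5)
      = 0.14·0.05 + 0.12·0.14 + 0.13·0.33 + 0.11·0.12 + 0.06·0.36
      = 0.007 + 0.0168 + 0.0429 + 0.0132 + 0.0216 = 0.1015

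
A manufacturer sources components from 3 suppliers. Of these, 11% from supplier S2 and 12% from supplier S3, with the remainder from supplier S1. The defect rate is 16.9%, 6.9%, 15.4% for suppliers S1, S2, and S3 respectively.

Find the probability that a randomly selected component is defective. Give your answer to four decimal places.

0.1562

P(S1) = 1 − (0.11 + 0.12) = 0.77.
P(D) = P(D|S1)·P(S1) + P(D|S2)·P(S2) + P(D|S3)·P(S3)
      = 0.169·0.77 + 0.069·0.11 + 0.154·0.12
      = 0.13013 + 0.00759 + 0.01848 = 0.1562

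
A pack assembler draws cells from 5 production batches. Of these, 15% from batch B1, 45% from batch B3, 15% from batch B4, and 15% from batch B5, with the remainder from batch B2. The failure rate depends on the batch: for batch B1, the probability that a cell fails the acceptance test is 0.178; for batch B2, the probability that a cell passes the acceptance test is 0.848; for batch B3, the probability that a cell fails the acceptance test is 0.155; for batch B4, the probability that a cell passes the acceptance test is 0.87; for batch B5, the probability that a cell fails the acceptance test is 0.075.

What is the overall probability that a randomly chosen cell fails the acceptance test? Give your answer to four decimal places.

P(B2) = 1 − (0.15 + 0.45 + 0.15 + 0.15) = 0.1.
P(F|B2) = 1 − 0.848 = 0.152.
P(F|B4) = 1 − 0.87 = 0.13.
P(F) = P(F|B1)·P(B1) + P(F|B2)·P(B2) + P(F|B3)·P(B3) + P(F|B4)·P(B4) + P(F|B5)·P(B5)
      = 0.178·0.15 + 0.152·0.1 + 0.155·0.45 + 0.13·0.15 + 0.075·0.15
      = 0.0267 + 0.0152 + 0.06975 + 0.0195 + 0.01125 = 0.1424

P(F) ≈ 0.1424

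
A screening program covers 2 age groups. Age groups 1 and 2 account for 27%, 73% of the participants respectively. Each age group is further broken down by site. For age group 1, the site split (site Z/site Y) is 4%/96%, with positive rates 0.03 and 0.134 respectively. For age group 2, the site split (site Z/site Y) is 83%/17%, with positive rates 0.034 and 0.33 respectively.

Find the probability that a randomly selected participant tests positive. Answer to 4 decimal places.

P(T) ≈ 0.0966

P(T|1) = 0.04·0.03 + 0.96·0.134 = 0.0012 + 0.12864 = 0.12984
P(T|2) = 0.83·0.034 + 0.17·0.33 = 0.02822 + 0.0561 = 0.08432
By total probability over the outer partition,
P(T) = 0.27·0.12984 + 0.73·0.08432
      = 0.0350568 + 0.0615536 = 0.0966104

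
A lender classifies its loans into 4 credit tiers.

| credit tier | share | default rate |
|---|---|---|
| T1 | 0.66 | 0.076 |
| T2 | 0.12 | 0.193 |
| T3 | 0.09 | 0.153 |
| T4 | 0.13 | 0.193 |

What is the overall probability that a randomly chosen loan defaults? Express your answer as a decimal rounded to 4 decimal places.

0.1122

Using total probability over the partition,
P(D) = P(D|T1)·P(T1) + P(D|T2)·P(T2) + P(D|T3)·P(T3) + P(D|T4)·P(T4)
      = 0.076·0.66 + 0.193·0.12 + 0.153·0.09 + 0.193·0.13
      = 0.05016 + 0.02316 + 0.01377 + 0.02509 = 0.11218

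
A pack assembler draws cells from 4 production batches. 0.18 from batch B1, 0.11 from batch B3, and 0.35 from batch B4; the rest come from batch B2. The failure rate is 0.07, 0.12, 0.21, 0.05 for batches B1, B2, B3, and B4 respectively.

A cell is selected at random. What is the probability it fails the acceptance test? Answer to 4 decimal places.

P(B2) = 1 − (0.18 + 0.11 + 0.35) = 0.36.
P(F) = P(F|B1)·P(B1) + P(F|B2)·P(B2) + P(F|B3)·P(B3) + P(F|B4)·P(B4)
      = 0.07·0.18 + 0.12·0.36 + 0.21·0.11 + 0.05·0.35
      = 0.0126 + 0.0432 + 0.0231 + 0.0175 = 0.0964

P(F) ≈ 0.0964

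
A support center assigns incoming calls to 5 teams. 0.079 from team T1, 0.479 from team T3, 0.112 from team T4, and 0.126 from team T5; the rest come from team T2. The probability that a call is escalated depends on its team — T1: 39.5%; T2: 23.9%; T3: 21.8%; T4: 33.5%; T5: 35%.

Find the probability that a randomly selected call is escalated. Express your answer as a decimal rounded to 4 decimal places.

P(T2) = 1 − (0.079 + 0.479 + 0.112 + 0.126) = 0.204.
P(E) = P(E|T1)·P(T1) + P(E|T2)·P(T2) + P(E|T3)·P(T3) + P(E|T4)·P(T4) + P(E|T5)·P(T5)
      = 0.395·0.079 + 0.239·0.204 + 0.218·0.479 + 0.335·0.112 + 0.35·0.126
      = 0.031205 + 0.048756 + 0.104422 + 0.03752 + 0.0441 = 0.266003

P(E) ≈ 0.2660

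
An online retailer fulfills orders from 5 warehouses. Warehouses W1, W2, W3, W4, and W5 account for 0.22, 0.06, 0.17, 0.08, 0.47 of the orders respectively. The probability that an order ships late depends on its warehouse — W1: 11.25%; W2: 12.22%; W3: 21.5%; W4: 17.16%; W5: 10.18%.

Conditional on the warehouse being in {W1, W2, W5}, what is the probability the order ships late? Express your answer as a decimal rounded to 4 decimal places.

Let S = {W1, W2, W5}.
P(S) = 0.22 + 0.06 + 0.47 = 0.75.
P(L ∩ S) = 0.1125·0.22 + 0.1222·0.06 + 0.1018·0.47 = 0.02475 + 0.007332 + 0.047846 = 0.079928.
P(L | S) = 0.079928 / 0.75 = 0.106571…

P(L|S) ≈ 0.1066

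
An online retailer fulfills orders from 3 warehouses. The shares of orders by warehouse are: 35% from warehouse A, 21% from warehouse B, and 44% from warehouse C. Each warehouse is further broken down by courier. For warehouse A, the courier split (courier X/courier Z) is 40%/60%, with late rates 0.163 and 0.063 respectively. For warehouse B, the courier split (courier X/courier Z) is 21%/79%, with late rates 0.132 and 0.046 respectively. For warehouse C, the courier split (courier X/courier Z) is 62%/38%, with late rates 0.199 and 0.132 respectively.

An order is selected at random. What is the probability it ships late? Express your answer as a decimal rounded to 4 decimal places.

P(L) ≈ 0.1259

P(L|A) = 0.4·0.163 + 0.6·0.063 = 0.0652 + 0.0378 = 0.103
P(L|B) = 0.21·0.132 + 0.79·0.046 = 0.02772 + 0.03634 = 0.06406
P(L|C) = 0.62·0.199 + 0.38·0.132 = 0.12338 + 0.05016 = 0.17354
Then overall,
P(L) = 0.35·0.103 + 0.21·0.06406 + 0.44·0.17354
      = 0.03605 + 0.0134526 + 0.0763576 = 0.1258602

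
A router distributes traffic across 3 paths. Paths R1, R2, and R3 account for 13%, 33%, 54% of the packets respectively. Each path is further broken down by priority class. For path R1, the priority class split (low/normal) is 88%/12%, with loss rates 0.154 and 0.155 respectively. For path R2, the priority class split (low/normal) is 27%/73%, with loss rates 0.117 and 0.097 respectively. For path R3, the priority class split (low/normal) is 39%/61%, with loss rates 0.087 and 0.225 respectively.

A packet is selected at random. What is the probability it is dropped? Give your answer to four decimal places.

P(L|R1) = 0.88·0.154 + 0.12·0.155 = 0.13552 + 0.0186 = 0.15412
P(L|R2) = 0.27·0.117 + 0.73·0.097 = 0.03159 + 0.07081 = 0.1024
P(L|R3) = 0.39·0.087 + 0.61·0.225 = 0.03393 + 0.13725 = 0.17118
Then overall,
P(L) = 0.13·0.15412 + 0.33·0.1024 + 0.54·0.17118
      = 0.0200356 + 0.033792 + 0.0924372 = 0.1462648

P(L) ≈ 0.1463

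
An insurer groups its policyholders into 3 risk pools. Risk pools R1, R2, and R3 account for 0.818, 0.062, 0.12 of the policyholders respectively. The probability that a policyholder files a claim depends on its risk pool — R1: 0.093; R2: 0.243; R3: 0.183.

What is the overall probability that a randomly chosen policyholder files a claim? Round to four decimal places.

0.1131

P(C) = P(C|R1)·P(R1) + P(C|R2)·P(R2) + P(C|R3)·P(R3)
      = 0.093·0.818 + 0.243·0.062 + 0.183·0.12
      = 0.076074 + 0.015066 + 0.02196 = 0.1131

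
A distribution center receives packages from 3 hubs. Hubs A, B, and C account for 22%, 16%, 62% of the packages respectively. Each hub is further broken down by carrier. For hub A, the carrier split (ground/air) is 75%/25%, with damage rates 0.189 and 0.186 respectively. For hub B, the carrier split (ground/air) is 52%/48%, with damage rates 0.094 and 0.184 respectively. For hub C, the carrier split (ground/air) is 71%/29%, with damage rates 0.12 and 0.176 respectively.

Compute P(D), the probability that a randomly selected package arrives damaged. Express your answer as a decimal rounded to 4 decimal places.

P(D|A) = 0.75·0.189 + 0.25·0.186 = 0.14175 + 0.0465 = 0.18825
P(D|B) = 0.52·0.094 + 0.48·0.184 = 0.04888 + 0.08832 = 0.1372
P(D|C) = 0.71·0.12 + 0.29·0.176 = 0.0852 + 0.05104 = 0.13624
Then overall,
P(D) = 0.22·0.18825 + 0.16·0.1372 + 0.62·0.13624
      = 0.041415 + 0.021952 + 0.0844688 = 0.1478358

0.1478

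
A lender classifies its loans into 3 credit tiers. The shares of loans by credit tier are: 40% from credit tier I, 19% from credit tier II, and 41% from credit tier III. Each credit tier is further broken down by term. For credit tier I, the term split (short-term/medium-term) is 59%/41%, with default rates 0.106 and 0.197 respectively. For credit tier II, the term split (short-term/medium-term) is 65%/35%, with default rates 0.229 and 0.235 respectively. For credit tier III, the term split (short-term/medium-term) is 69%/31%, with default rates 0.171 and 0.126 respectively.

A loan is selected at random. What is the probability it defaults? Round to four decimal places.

0.1656

P(D|I) = 0.59·0.106 + 0.41·0.197 = 0.06254 + 0.08077 = 0.14331
P(D|II) = 0.65·0.229 + 0.35·0.235 = 0.14885 + 0.08225 = 0.2311
P(D|III) = 0.69·0.171 + 0.31·0.126 = 0.11799 + 0.03906 = 0.15705
By total probability over the outer partition,
P(D) = 0.4·0.14331 + 0.19·0.2311 + 0.41·0.15705
      = 0.057324 + 0.043909 + 0.0643905 = 0.1656235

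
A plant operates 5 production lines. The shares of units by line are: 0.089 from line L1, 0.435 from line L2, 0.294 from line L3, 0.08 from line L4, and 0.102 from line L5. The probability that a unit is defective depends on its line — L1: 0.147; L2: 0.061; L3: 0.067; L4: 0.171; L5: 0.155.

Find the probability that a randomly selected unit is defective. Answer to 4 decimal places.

Using total probability over the partition,
P(D) = P(D|L1)·P(L1) + P(D|L2)·P(L2) + P(D|L3)·P(L3) + P(D|L4)·P(L4) + P(D|L5)·P(L5)
      = 0.147·0.089 + 0.061·0.435 + 0.067·0.294 + 0.171·0.08 + 0.155·0.102
      = 0.013083 + 0.026535 + 0.019698 + 0.01368 + 0.01581 = 0.088806

0.0888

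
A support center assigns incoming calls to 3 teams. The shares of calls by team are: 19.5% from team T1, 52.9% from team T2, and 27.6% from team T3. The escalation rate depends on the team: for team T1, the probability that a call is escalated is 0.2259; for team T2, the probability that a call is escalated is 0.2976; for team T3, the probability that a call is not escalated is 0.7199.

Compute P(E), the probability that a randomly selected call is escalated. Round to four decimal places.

P(E|T3) = 1 − 0.7199 = 0.2801.
P(E) = P(E|T1)·P(T1) + P(E|T2)·P(T2) + P(E|T3)·P(T3)
      = 0.2259·0.195 + 0.2976·0.529 + 0.2801·0.276
      = 0.0440505 + 0.1574304 + 0.0773076 = 0.2787885

P(E) ≈ 0.2788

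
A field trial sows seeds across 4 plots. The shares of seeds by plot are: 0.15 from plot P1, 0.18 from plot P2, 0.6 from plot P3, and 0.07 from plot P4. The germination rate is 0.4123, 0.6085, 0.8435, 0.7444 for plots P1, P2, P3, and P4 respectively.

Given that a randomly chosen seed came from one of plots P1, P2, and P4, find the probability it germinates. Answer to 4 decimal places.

0.5587

Let S = {P1, P2, P4}.
P(S) = 0.15 + 0.18 + 0.07 = 0.4.
P(G ∩ S) = 0.4123·0.15 + 0.6085·0.18 + 0.7444·0.07 = 0.061845 + 0.10953 + 0.052108 = 0.223483.
P(G | S) = 0.223483 / 0.4 = 0.558708…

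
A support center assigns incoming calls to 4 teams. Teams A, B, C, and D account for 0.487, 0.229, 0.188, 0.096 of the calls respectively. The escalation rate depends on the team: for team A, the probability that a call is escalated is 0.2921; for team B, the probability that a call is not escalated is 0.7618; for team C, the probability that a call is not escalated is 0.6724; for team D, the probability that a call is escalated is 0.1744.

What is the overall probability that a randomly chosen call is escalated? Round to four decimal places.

P(E|B) = 1 − 0.7618 = 0.2382.
P(E|C) = 1 − 0.6724 = 0.3276.
P(E) = P(E|A)·P(A) + P(E|B)·P(B) + P(E|C)·P(C) + P(E|D)·P(D)
      = 0.2921·0.487 + 0.2382·0.229 + 0.3276·0.188 + 0.1744·0.096
      = 0.1422527 + 0.0545478 + 0.0615888 + 0.0167424 = 0.2751317

0.2751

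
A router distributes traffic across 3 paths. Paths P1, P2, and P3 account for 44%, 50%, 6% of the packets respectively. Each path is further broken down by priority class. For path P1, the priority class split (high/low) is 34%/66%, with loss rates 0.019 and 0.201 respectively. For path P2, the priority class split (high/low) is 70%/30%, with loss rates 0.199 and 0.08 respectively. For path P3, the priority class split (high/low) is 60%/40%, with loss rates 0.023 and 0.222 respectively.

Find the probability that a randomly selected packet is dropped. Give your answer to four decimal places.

P(L|P1) = 0.34·0.019 + 0.66·0.201 = 0.00646 + 0.13266 = 0.13912
P(L|P2) = 0.7·0.199 + 0.3·0.08 = 0.1393 + 0.024 = 0.1633
P(L|P3) = 0.6·0.023 + 0.4·0.222 = 0.0138 + 0.0888 = 0.1026
Then overall,
P(L) = 0.44·0.13912 + 0.5·0.1633 + 0.06·0.1026
      = 0.0612128 + 0.08165 + 0.006156 = 0.1490188

P(L) ≈ 0.1490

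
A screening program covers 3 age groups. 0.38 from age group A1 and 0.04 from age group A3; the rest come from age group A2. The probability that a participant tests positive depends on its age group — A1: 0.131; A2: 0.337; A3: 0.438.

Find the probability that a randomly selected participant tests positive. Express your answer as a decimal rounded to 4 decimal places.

P(A2) = 1 − (0.38 + 0.04) = 0.58.
Summing over the partition,
P(T) = P(T|A1)·P(A1) + P(T|A2)·P(A2) + P(T|A3)·P(A3)
      = 0.131·0.38 + 0.337·0.58 + 0.438·0.04
      = 0.04978 + 0.19546 + 0.01752 = 0.26276

P(T) ≈ 0.2628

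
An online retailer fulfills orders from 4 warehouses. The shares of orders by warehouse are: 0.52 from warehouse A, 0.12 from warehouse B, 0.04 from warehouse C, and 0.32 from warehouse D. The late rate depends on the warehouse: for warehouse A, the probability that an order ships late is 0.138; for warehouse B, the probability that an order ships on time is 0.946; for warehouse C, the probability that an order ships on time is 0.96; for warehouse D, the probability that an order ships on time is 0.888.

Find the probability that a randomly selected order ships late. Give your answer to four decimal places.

P(L) ≈ 0.1157

P(L|B) = 1 − 0.946 = 0.054.
P(L|C) = 1 − 0.96 = 0.04.
P(L|D) = 1 − 0.888 = 0.112.
Using total probability over the partition,
P(L) = P(L|A)·P(A) + P(L|B)·P(B) + P(L|C)·P(C) + P(L|D)·P(D)
      = 0.138·0.52 + 0.054·0.12 + 0.04·0.04 + 0.112·0.32
      = 0.07176 + 0.00648 + 0.0016 + 0.03584 = 0.11568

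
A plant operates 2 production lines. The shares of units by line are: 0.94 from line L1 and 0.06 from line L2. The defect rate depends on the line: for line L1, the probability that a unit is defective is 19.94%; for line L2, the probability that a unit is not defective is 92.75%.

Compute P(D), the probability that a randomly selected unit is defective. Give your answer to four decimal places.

P(D|L2) = 1 − 0.9275 = 0.0725.
By the law of total probability,
P(D) = P(D|L1)·P(L1) + P(D|L2)·P(L2)
      = 0.1994·0.94 + 0.0725·0.06
      = 0.187436 + 0.00435 = 0.191786

P(D) ≈ 0.1918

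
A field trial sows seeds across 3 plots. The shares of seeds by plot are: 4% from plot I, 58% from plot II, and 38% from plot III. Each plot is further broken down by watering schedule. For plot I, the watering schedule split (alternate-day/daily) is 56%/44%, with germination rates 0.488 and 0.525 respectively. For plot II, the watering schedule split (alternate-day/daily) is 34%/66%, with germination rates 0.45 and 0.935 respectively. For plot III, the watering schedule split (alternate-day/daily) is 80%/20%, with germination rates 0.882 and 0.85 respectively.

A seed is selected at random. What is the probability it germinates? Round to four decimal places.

0.7996

P(G|I) = 0.56·0.488 + 0.44·0.525 = 0.27328 + 0.231 = 0.50428
P(G|II) = 0.34·0.45 + 0.66·0.935 = 0.153 + 0.6171 = 0.7701
P(G|III) = 0.8·0.882 + 0.2·0.85 = 0.7056 + 0.17 = 0.8756
Then overall,
P(G) = 0.04·0.50428 + 0.58·0.7701 + 0.38·0.8756
      = 0.0201712 + 0.446658 + 0.332728 = 0.7995572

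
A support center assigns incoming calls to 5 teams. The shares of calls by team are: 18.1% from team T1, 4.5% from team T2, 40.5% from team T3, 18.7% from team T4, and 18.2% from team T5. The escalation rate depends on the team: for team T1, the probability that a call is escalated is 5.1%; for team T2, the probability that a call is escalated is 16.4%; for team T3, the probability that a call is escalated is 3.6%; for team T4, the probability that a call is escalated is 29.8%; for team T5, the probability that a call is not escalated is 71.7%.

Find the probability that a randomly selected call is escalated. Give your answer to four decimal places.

P(E|T5) = 1 − 0.717 = 0.283.
Summing over the partition,
P(E) = P(E|T1)·P(T1) + P(E|T2)·P(T2) + P(E|T3)·P(T3) + P(E|T4)·P(T4) + P(E|T5)·P(T5)
      = 0.051·0.181 + 0.164·0.045 + 0.036·0.405 + 0.298·0.187 + 0.283·0.182
      = 0.009231 + 0.00738 + 0.01458 + 0.055726 + 0.051506 = 0.138423

0.1384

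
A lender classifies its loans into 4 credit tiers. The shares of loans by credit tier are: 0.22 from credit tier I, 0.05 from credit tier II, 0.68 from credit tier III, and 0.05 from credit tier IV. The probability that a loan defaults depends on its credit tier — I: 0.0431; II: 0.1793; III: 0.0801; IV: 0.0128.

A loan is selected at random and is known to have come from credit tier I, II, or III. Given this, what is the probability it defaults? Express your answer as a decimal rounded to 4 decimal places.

Let S = {I, II, III}.
P(S) = 0.22 + 0.05 + 0.68 = 0.95.
P(D ∩ S) = 0.0431·0.22 + 0.1793·0.05 + 0.0801·0.68 = 0.009482 + 0.008965 + 0.054468 = 0.072915.
P(D | S) = 0.072915 / 0.95 = 0.076753…

0.0768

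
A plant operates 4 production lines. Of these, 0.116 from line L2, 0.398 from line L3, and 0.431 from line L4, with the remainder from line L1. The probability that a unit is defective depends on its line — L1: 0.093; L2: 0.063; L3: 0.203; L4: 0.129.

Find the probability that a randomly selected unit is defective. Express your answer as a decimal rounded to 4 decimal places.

P(D) ≈ 0.1488

P(L1) = 1 − (0.116 + 0.398 + 0.431) = 0.055.
P(D) = P(D|L1)·P(L1) + P(D|L2)·P(L2) + P(D|L3)·P(L3) + P(D|L4)·P(L4)
      = 0.093·0.055 + 0.063·0.116 + 0.203·0.398 + 0.129·0.431
      = 0.005115 + 0.007308 + 0.080794 + 0.055599 = 0.148816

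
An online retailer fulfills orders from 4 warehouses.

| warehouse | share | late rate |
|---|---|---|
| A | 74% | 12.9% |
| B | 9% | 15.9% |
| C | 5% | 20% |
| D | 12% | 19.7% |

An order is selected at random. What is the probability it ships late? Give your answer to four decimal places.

P(L) = P(L|A)·P(A) + P(L|B)·P(B) + P(L|C)·P(C) + P(L|D)·P(D)
      = 0.129·0.74 + 0.159·0.09 + 0.2·0.05 + 0.197·0.12
      = 0.09546 + 0.01431 + 0.01 + 0.02364 = 0.14341

0.1434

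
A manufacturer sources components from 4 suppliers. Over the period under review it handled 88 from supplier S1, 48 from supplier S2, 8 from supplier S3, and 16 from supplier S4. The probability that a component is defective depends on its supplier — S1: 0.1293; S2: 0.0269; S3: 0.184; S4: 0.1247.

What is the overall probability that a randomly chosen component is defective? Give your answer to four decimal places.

Total: 88 + 48 + 8 + 16 = 160.
P(S1) = 88/160 = 0.55. P(S2) = 48/160 = 0.3. P(S3) = 8/160 = 0.05. P(S4) = 16/160 = 0.1.
P(D) = P(D|S1)·P(S1) + P(D|S2)·P(S2) + P(D|S3)·P(S3) + P(D|S4)·P(S4)
      = 0.1293·0.55 + 0.0269·0.3 + 0.184·0.05 + 0.1247·0.1
      = 0.071115 + 0.00807 + 0.0092 + 0.01247 = 0.100855

0.1009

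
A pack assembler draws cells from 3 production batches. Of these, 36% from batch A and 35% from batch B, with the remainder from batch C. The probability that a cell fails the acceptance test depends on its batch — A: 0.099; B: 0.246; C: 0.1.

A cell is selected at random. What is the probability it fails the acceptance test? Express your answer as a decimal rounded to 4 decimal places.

P(C) = 1 − (0.36 + 0.35) = 0.29.
P(F) = P(F|A)·P(A) + P(F|B)·P(B) + P(F|C)·P(C)
      = 0.099·0.36 + 0.246·0.35 + 0.1·0.29
      = 0.03564 + 0.0861 + 0.029 = 0.15074

P(F) ≈ 0.1507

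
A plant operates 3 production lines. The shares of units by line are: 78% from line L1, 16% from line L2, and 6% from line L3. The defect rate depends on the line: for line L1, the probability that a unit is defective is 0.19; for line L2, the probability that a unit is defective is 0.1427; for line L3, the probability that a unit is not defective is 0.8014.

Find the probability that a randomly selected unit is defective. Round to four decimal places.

P(D|L3) = 1 − 0.8014 = 0.1986.
P(D) = P(D|L1)·P(L1) + P(D|L2)·P(L2) + P(D|L3)·P(L3)
      = 0.19·0.78 + 0.1427·0.16 + 0.1986·0.06
      = 0.1482 + 0.022832 + 0.011916 = 0.182948

0.1829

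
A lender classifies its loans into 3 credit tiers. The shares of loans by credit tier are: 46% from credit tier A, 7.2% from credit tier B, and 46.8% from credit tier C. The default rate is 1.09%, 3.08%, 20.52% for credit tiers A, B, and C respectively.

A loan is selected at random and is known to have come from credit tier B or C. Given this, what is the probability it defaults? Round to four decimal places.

0.1819

Let S = {B, C}.
P(S) = 0.072 + 0.468 = 0.54.
P(D ∩ S) = 0.0308·0.072 + 0.2052·0.468 = 0.0022176 + 0.0960336 = 0.0982512.
P(D | S) = 0.0982512 / 0.54 = 0.181947…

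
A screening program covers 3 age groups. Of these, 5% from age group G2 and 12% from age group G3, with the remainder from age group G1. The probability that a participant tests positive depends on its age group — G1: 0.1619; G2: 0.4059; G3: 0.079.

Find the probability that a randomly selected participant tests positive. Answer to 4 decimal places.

0.1642

P(G1) = 1 − (0.05 + 0.12) = 0.83.
By the law of total probability,
P(T) = P(T|G1)·P(G1) + P(T|G2)·P(G2) + P(T|G3)·P(G3)
      = 0.1619·0.83 + 0.4059·0.05 + 0.079·0.12
      = 0.134377 + 0.020295 + 0.00948 = 0.164152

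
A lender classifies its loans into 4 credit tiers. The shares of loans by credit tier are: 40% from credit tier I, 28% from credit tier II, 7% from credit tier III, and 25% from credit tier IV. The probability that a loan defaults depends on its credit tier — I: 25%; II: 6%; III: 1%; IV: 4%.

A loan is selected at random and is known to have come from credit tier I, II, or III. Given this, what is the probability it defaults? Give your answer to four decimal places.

Let S = {I, II, III}.
P(S) = 0.4 + 0.28 + 0.07 = 0.75.
P(D ∩ S) = 0.25·0.4 + 0.06·0.28 + 0.01·0.07 = 0.1 + 0.0168 + 0.0007 = 0.1175.
P(D | S) = 0.1175 / 0.75 = 0.156667…

0.1567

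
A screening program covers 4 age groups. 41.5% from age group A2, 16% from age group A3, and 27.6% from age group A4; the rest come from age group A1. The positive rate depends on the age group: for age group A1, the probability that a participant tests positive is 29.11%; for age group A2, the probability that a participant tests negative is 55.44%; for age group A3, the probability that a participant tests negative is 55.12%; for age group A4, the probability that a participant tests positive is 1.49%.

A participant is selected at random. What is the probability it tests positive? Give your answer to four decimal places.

0.3042

P(A1) = 1 − (0.415 + 0.16 + 0.276) = 0.149.
P(T|A2) = 1 − 0.5544 = 0.4456.
P(T|A3) = 1 − 0.5512 = 0.4488.
P(T) = P(T|A1)·P(A1) + P(T|A2)·P(A2) + P(T|A3)·P(A3) + P(T|A4)·P(A4)
      = 0.2911·0.149 + 0.4456·0.415 + 0.4488·0.16 + 0.0149·0.276
      = 0.0433739 + 0.184924 + 0.071808 + 0.0041124 = 0.3042183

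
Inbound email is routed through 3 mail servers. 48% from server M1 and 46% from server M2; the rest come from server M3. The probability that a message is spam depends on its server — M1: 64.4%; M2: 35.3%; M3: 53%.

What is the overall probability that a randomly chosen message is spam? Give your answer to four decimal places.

0.5033

P(M3) = 1 − (0.48 + 0.46) = 0.06.
P(S) = P(S|M1)·P(M1) + P(S|M2)·P(M2) + P(S|M3)·P(M3)
      = 0.644·0.48 + 0.353·0.46 + 0.53·0.06
      = 0.30912 + 0.16238 + 0.0318 = 0.5033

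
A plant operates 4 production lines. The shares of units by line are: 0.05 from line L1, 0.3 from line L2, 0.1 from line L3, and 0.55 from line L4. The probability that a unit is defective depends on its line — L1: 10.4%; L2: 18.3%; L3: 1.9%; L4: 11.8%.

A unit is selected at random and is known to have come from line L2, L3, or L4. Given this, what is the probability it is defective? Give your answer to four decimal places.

Let S = {L2, L3, L4}.
P(S) = 0.3 + 0.1 + 0.55 = 0.95.
P(D ∩ S) = 0.183·0.3 + 0.019·0.1 + 0.118·0.55 = 0.0549 + 0.0019 + 0.0649 = 0.1217.
P(D | S) = 0.1217 / 0.95 = 0.128105…

0.1281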